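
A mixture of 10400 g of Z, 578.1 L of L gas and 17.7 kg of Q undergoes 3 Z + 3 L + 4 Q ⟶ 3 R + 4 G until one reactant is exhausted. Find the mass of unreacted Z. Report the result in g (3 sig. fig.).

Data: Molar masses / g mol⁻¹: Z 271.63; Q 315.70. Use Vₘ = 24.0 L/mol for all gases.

3860 g

n(Z) = 10400 / 271.63 = 38.29 mol
n(L) = 578.1 / 24.0 = 24.09 mol
n(Q) = 17.70×1000 / 315.70 = 56.07 mol
n/ν for Z = 38.29/3 = 12.76
n/ν for L = 24.09/3 = 8.030
n/ν for Q = 56.07/4 = 14.02
Smallest n/ν is L → limiting reagent.
Z consumed = (3/3) × 24.09 = 24.09 mol
Z remaining = 38.29 − 24.09 = 14.20 mol
mass = 14.20 × 271.63 = 3857 g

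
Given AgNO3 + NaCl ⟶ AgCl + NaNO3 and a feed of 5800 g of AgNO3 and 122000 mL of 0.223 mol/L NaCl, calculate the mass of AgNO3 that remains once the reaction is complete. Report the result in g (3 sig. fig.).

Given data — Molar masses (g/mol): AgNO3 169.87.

1180 g

n(AgNO3) = 5800 / 169.87 = 34.14 mol
n(NaCl) = 0.223 × 122000/1000 = 27.21 mol
n/ν → AgNO3: 34.14, NaCl: 27.21; NaCl is limiting.
AgNO3 consumed = (1/1) × 27.21 = 27.21 mol
AgNO3 remaining = 34.14 − 27.21 = 6.930 mol
mass = 6.930 × 169.87 = 1177 g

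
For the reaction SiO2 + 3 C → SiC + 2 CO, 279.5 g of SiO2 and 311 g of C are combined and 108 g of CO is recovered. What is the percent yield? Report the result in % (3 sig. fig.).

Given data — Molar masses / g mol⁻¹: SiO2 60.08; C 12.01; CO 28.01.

n(SiO2) = 279.5 / 60.08 = 4.652 mol
n(C) = 311.0 / 12.01 = 25.90 mol
n/ν for SiO2 = 4.652/1 = 4.652
n/ν for C = 25.90/3 = 8.633
Smallest n/ν is SiO2 → limiting reagent.
theoretical n(CO) = (2/1) × 4.652 = 9.304 mol → 260.6 g
% yield = 108 / 260.6 × 100 = 41.44 %

41.4 %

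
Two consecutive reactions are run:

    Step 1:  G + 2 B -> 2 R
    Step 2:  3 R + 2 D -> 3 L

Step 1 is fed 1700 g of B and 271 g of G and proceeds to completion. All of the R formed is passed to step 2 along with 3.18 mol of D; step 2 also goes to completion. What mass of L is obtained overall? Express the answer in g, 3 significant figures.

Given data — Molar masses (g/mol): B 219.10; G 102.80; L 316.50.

Step 1:
n(B) = 1700 / 219.10 = 7.759 mol
n(G) = 271.0 / 102.80 = 2.636 mol
n/ν for B = 7.759/2 = 3.880
n/ν for G = 2.636/1 = 2.636
Smallest n/ν is G → limiting reagent.
n(R) produced = (2/1) × 2.636 = 5.272 mol
Step 2:
n(R) available = 5.272 mol
n(D) = 3.180 mol
n/ν for R = 5.272/3 = 1.757
n/ν for D = 3.180/2 = 1.590
Smallest n/ν is D → limiting reagent.
n(L) = (3/2) × 3.180 = 4.770 mol
mass = 4.770 × 316.50 = 1510 g

1510 g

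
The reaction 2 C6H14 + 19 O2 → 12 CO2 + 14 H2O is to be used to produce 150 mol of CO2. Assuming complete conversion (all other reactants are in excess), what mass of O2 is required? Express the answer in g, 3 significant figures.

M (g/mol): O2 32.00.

n(CO2) = 150.0 mol
n(O2) = (19/12) × 150.0 = 237.5 mol
mass = 237.5 × 32.00 = 7600 g

7600 g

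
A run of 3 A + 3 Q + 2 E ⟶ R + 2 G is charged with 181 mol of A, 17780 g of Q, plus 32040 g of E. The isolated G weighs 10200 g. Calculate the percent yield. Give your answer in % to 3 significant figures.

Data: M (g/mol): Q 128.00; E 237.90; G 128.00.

n(A) = 181.0 mol
n(Q) = 17780 / 128.00 = 138.9 mol
n(E) = 32040 / 237.90 = 134.7 mol
n/ν → A: 60.33, Q: 46.30, E: 67.35; Q is limiting.
theoretical n(G) = (2/3) × 138.9 = 92.60 mol → 11850 g
% yield = 10200 / 11850 × 100 = 86.08 %

86.1 %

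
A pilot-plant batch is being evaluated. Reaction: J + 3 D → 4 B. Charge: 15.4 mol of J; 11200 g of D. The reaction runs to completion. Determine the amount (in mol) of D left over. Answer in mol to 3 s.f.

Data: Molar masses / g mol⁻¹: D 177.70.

16.8 mol

n(J) = 15.40 mol
n(D) = 11200 / 177.70 = 63.03 mol
n/ν for J = 15.40/1 = 15.40
n/ν for D = 63.03/3 = 21.01
Smallest n/ν is J → limiting reagent.
D consumed = (3/1) × 15.40 = 46.20 mol
D remaining = 63.03 − 46.20 = 16.83 mol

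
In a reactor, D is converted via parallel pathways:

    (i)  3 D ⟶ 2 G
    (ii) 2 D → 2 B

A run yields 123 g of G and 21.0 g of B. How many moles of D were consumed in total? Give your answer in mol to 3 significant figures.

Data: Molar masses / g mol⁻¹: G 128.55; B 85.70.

n(G) = 123 / 128.55 = 0.9568 mol
n(B) = 21.0 / 85.70 = 0.2450 mol
n(D) via (i) = (3/2)×0.9568 = 1.435 mol
n(D) via (ii) = (2/2)×0.2450 = 0.2450 mol
total n(D) = 1.435 + 0.2450 = 1.680 mol

1.68 mol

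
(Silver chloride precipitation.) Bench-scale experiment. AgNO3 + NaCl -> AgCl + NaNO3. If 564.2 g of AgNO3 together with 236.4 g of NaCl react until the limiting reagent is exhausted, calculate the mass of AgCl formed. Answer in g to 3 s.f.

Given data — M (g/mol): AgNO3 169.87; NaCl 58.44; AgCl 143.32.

n(AgNO3) = 564.2 / 169.87 = 3.321 mol
n(NaCl) = 236.4 / 58.44 = 4.045 mol
n/ν for AgNO3 = 3.321/1 = 3.321
n/ν for NaCl = 4.045/1 = 4.045
Smallest n/ν is AgNO3 → limiting reagent.
n(AgCl) = (1/1) × 3.321 = 3.321 mol
mass = 3.321 × 143.32 = 476.0 g

476 g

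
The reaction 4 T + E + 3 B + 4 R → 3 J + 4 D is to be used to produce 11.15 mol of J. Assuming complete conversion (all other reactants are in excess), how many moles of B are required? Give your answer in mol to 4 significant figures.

n(J) = 11.15 mol
n(B) = (3/3) × 11.15 = 11.15 mol

11.15 mol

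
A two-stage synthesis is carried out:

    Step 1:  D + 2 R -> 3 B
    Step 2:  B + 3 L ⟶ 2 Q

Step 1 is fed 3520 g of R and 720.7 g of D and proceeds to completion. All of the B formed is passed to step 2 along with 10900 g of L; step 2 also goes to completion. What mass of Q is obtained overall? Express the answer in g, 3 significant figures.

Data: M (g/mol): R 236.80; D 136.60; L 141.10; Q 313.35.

Step 1:
n(R) = 3520 / 236.80 = 14.86 mol
n(D) = 720.7 / 136.60 = 5.276 mol
n/ν for R = 14.86/2 = 7.430
n/ν for D = 5.276/1 = 5.276
Smallest n/ν is D → limiting reagent.
n(B) produced = (3/1) × 5.276 = 15.83 mol
Step 2:
n(B) available = 15.83 mol
n(L) = 10900 / 141.10 = 77.25 mol
n/ν for B = 15.83/1 = 15.83
n/ν for L = 77.25/3 = 25.75
Smallest n/ν is B → limiting reagent.
n(Q) = (2/1) × 15.83 = 31.66 mol
mass = 31.66 × 313.35 = 9921 g

9920 g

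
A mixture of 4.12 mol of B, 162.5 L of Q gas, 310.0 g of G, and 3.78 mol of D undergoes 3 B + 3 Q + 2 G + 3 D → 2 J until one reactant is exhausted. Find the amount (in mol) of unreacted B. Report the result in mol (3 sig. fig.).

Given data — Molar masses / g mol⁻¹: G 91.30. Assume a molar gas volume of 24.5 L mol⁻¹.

n(B) = 4.120 mol
n(Q) = 162.5 / 24.5 = 6.633 mol
n(G) = 310.0 / 91.30 = 3.395 mol
n(D) = 3.780 mol
n/ν for B = 4.120/3 = 1.373
n/ν for Q = 6.633/3 = 2.211
n/ν for G = 3.395/2 = 1.698
n/ν for D = 3.780/3 = 1.260
Smallest n/ν is D → limiting reagent.
B consumed = (3/3) × 3.780 = 3.780 mol
B remaining = 4.120 − 3.780 = 0.3400 mol

0.340 mol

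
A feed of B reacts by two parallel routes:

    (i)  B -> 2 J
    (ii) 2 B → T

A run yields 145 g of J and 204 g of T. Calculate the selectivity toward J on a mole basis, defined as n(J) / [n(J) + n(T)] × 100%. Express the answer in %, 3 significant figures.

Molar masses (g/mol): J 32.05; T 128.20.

n(J) = 145 / 32.05 = 4.524 mol
n(T) = 204 / 128.20 = 1.591 mol
selectivity = 4.524/(4.524+1.591) × 100 = 73.98 %

74.0 %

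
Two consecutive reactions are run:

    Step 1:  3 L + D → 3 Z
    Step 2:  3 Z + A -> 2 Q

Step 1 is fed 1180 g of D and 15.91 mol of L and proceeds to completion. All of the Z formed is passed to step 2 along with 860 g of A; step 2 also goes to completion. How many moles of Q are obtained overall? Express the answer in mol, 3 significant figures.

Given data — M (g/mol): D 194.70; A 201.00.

Step 1:
n(D) = 1180 / 194.70 = 6.061 mol
n(L) = 15.91 mol
n/ν for D = 6.061/1 = 6.061
n/ν for L = 15.91/3 = 5.303
Smallest n/ν is L → limiting reagent.
n(Z) produced = (3/3) × 15.91 = 15.91 mol
Step 2:
n(Z) available = 15.91 mol
n(A) = 860.0 / 201.00 = 4.279 mol
n/ν for Z = 15.91/3 = 5.303
n/ν for A = 4.279/1 = 4.279
Smallest n/ν is A → limiting reagent.
n(Q) = (2/1) × 4.279 = 8.558 mol

8.56 mol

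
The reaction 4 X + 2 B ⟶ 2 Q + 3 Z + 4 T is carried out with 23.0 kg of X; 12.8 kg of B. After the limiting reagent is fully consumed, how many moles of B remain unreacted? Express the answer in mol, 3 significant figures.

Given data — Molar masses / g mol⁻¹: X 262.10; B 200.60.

n(X) = 23.00×1000 / 262.10 = 87.75 mol
n(B) = 12.80×1000 / 200.60 = 63.81 mol
n/ν → X: 21.94, B: 31.91; X is limiting.
B consumed = (2/4) × 87.75 = 43.88 mol
B remaining = 63.81 − 43.88 = 19.93 mol

19.9 mol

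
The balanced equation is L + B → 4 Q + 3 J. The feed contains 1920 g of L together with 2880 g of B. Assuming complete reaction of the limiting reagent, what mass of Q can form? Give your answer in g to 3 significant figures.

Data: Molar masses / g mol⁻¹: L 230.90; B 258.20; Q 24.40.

n(L) = 1920 / 230.90 = 8.315 mol
n(B) = 2880 / 258.20 = 11.15 mol
n/ν for L = 8.315/1 = 8.315
n/ν for B = 11.15/1 = 11.15
Smallest n/ν is L → limiting reagent.
n(Q) = (4/1) × 8.315 = 33.26 mol
mass = 33.26 × 24.40 = 811.5 g

812 g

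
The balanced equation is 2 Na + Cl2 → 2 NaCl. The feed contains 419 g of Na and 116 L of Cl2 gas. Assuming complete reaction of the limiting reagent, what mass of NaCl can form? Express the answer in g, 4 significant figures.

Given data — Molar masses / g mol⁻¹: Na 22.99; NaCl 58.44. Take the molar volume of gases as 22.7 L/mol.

n(Na) = 419.0 / 22.99 = 18.23 mol
n(Cl2) = 116.0 / 22.7 = 5.110 mol
n/ν → Na: 9.115, Cl2: 5.110; Cl2 is limiting.
n(NaCl) = (2/1) × 5.110 = 10.22 mol
mass = 10.22 × 58.44 = 597.3 g

597.3 g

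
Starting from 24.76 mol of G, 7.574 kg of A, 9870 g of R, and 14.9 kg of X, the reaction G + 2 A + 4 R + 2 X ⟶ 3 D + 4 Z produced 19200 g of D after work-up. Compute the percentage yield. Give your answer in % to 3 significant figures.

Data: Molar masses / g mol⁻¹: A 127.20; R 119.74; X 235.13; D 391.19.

79.4 %

n(G) = 24.76 mol
n(A) = 7.574×1000 / 127.20 = 59.54 mol
n(R) = 9870 / 119.74 = 82.43 mol
n(X) = 14.90×1000 / 235.13 = 63.37 mol
n/ν for G = 24.76/1 = 24.76
n/ν for A = 59.54/2 = 29.77
n/ν for R = 82.43/4 = 20.61
n/ν for X = 63.37/2 = 31.69
Smallest n/ν is R → limiting reagent.
theoretical n(D) = (3/4) × 82.43 = 61.82 mol → 24180 g
% yield = 19200 / 24180 × 100 = 79.40 %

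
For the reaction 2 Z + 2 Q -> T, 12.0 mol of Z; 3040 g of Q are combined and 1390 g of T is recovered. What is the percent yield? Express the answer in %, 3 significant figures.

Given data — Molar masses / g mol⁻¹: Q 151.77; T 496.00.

46.7 %

n(Z) = 12.00 mol
n(Q) = 3040 / 151.77 = 20.03 mol
n/ν for Z = 12.00/2 = 6.000
n/ν for Q = 20.03/2 = 10.02
Smallest n/ν is Z → limiting reagent.
theoretical n(T) = (1/2) × 12.00 = 6.000 mol → 2976 g
% yield = 1390 / 2976 × 100 = 46.71 %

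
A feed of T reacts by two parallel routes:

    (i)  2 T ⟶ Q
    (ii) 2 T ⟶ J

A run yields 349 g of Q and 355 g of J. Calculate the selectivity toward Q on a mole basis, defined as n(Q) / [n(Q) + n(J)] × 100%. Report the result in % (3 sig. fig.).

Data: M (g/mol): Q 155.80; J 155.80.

n(Q) = 349 / 155.80 = 2.240 mol
n(J) = 355 / 155.80 = 2.279 mol
selectivity = 2.240/(2.240+2.279) × 100 = 49.57 %

49.6 %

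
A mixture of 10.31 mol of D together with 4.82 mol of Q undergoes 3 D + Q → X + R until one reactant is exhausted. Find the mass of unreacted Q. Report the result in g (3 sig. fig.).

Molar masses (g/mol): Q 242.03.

n(D) = 10.31 mol
n(Q) = 4.820 mol
n/ν for D = 10.31/3 = 3.437
n/ν for Q = 4.820/1 = 4.820
Smallest n/ν is D → limiting reagent.
Q consumed = (1/3) × 10.31 = 3.437 mol
Q remaining = 4.820 − 3.437 = 1.383 mol
mass = 1.383 × 242.03 = 334.7 g

335 g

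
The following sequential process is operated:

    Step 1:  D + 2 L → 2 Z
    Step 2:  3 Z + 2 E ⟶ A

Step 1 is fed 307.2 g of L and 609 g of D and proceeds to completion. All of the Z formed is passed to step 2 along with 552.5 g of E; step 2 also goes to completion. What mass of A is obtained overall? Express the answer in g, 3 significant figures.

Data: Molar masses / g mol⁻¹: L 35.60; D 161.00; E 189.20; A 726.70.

1060 g

Step 1:
n(L) = 307.2 / 35.60 = 8.629 mol
n(D) = 609.0 / 161.00 = 3.783 mol
n/ν for L = 8.629/2 = 4.315
n/ν for D = 3.783/1 = 3.783
Smallest n/ν is D → limiting reagent.
n(Z) produced = (2/1) × 3.783 = 7.566 mol
Step 2:
n(Z) available = 7.566 mol
n(E) = 552.5 / 189.20 = 2.920 mol
n/ν for Z = 7.566/3 = 2.522
n/ν for E = 2.920/2 = 1.460
Smallest n/ν is E → limiting reagent.
n(A) = (1/2) × 2.920 = 1.460 mol
mass = 1.460 × 726.70 = 1061 g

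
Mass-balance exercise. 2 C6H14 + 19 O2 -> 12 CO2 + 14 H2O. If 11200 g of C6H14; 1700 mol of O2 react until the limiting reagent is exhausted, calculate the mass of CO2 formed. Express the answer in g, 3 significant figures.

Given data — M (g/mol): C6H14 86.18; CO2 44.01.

34300 g

n(C6H14) = 11200 / 86.18 = 130.0 mol
n(O2) = 1700 mol
n/ν → C6H14: 65.00, O2: 89.47; C6H14 is limiting.
n(CO2) = (12/2) × 130.0 = 780.0 mol
mass = 780.0 × 44.01 = 34330 g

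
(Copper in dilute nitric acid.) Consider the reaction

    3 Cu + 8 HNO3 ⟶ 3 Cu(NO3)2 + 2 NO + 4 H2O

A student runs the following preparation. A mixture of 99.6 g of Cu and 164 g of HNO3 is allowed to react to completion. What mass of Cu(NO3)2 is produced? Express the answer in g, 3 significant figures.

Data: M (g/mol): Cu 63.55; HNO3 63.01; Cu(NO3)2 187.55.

n(Cu) = 99.60 / 63.55 = 1.567 mol
n(HNO3) = 164.0 / 63.01 = 2.603 mol
n/ν → Cu: 0.5223, HNO3: 0.3254; HNO3 is limiting.
n(Cu(NO3)2) = (3/8) × 2.603 = 0.9761 mol
mass = 0.9761 × 187.55 = 183.1 g

183 g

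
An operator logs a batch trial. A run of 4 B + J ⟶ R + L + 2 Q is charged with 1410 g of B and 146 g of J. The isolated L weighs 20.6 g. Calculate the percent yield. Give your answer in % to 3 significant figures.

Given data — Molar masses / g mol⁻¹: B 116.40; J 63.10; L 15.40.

n(B) = 1410 / 116.40 = 12.11 mol
n(J) = 146.0 / 63.10 = 2.314 mol
n/ν → B: 3.028, J: 2.314; J is limiting.
theoretical n(L) = (1/1) × 2.314 = 2.314 mol → 35.64 g
% yield = 20.6 / 35.64 × 100 = 57.80 %

57.8 %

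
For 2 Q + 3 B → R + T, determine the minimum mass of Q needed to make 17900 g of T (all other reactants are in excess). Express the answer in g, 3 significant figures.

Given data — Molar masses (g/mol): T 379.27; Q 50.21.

4740 g

n(T) = 17900 / 379.27 = 47.20 mol
n(Q) = (2/1) × 47.20 = 94.40 mol
mass = 94.40 × 50.21 = 4740 g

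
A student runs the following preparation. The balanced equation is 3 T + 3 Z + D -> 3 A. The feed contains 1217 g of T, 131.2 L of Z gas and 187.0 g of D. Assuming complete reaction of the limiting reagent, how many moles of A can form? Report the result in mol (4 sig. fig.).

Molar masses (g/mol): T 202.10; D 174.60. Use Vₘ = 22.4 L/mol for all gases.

3.213 mol

n(T) = 1217 / 202.10 = 6.022 mol
n(Z) = 131.2 / 22.4 = 5.857 mol
n(D) = 187.0 / 174.60 = 1.071 mol
n/ν for T = 6.022/3 = 2.007
n/ν for Z = 5.857/3 = 1.952
n/ν for D = 1.071/1 = 1.071
Smallest n/ν is D → limiting reagent.
n(A) = (3/1) × 1.071 = 3.213 mol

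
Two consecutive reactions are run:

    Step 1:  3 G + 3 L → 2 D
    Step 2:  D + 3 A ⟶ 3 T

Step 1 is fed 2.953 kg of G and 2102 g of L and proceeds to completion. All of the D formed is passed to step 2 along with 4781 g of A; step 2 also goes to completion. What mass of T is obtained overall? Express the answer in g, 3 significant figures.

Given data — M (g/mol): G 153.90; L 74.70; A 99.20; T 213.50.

8190 g

Step 1:
n(G) = 2.953×1000 / 153.90 = 19.19 mol
n(L) = 2102 / 74.70 = 28.14 mol
n/ν for G = 19.19/3 = 6.397
n/ν for L = 28.14/3 = 9.380
Smallest n/ν is G → limiting reagent.
n(D) produced = (2/3) × 19.19 = 12.79 mol
Step 2:
n(D) available = 12.79 mol
n(A) = 4781 / 99.20 = 48.20 mol
n/ν for D = 12.79/1 = 12.79
n/ν for A = 48.20/3 = 16.07
Smallest n/ν is D → limiting reagent.
n(T) = (3/1) × 12.79 = 38.37 mol
mass = 38.37 × 213.50 = 8192 g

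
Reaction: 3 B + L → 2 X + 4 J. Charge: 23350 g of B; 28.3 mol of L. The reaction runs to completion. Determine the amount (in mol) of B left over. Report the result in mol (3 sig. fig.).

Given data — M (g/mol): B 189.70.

n(B) = 23350 / 189.70 = 123.1 mol
n(L) = 28.30 mol
n/ν for B = 123.1/3 = 41.03
n/ν for L = 28.30/1 = 28.30
Smallest n/ν is L → limiting reagent.
B consumed = (3/1) × 28.30 = 84.90 mol
B remaining = 123.1 − 84.90 = 38.20 mol

38.2 mol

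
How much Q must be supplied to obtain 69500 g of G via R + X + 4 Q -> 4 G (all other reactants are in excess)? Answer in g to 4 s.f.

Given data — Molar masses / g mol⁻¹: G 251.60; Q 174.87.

48300 g

n(G) = 69500 / 251.60 = 276.2 mol
n(Q) = (4/4) × 276.2 = 276.2 mol
mass = 276.2 × 174.87 = 48300 g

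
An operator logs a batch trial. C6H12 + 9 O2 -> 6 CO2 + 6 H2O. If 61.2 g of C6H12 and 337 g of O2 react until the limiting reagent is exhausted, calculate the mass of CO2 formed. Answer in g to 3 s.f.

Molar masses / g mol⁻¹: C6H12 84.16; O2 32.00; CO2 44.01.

n(C6H12) = 61.20 / 84.16 = 0.7272 mol
n(O2) = 337.0 / 32.00 = 10.53 mol
n/ν for C6H12 = 0.7272/1 = 0.7272
n/ν for O2 = 10.53/9 = 1.170
Smallest n/ν is C6H12 → limiting reagent.
n(CO2) = (6/1) × 0.7272 = 4.363 mol
mass = 4.363 × 44.01 = 192.0 g

192 g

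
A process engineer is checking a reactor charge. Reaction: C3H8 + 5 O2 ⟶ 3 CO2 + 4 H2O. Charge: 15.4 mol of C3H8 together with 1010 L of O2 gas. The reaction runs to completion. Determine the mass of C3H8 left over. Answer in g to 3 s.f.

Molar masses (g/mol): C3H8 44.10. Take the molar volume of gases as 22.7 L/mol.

n(C3H8) = 15.40 mol
n(O2) = 1010 / 22.7 = 44.49 mol
n/ν → C3H8: 15.40, O2: 8.898; O2 is limiting.
C3H8 consumed = (1/5) × 44.49 = 8.898 mol
C3H8 remaining = 15.40 − 8.898 = 6.502 mol
mass = 6.502 × 44.10 = 286.7 g

287 g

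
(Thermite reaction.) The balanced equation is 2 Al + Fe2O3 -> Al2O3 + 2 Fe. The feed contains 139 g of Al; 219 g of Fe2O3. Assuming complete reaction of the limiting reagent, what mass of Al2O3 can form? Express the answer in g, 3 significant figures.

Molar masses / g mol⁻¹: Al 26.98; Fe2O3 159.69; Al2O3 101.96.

140 g

n(Al) = 139.0 / 26.98 = 5.152 mol
n(Fe2O3) = 219.0 / 159.69 = 1.371 mol
n/ν → Al: 2.576, Fe2O3: 1.371; Fe2O3 is limiting.
n(Al2O3) = (1/1) × 1.371 = 1.371 mol
mass = 1.371 × 101.96 = 139.8 g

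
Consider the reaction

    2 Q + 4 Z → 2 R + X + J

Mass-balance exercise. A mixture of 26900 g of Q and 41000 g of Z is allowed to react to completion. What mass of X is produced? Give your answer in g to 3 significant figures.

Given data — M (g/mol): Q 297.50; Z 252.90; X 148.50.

6020 g

n(Q) = 26900 / 297.50 = 90.42 mol
n(Z) = 41000 / 252.90 = 162.1 mol
n/ν for Q = 90.42/2 = 45.21
n/ν for Z = 162.1/4 = 40.53
Smallest n/ν is Z → limiting reagent.
n(X) = (1/4) × 162.1 = 40.53 mol
mass = 40.53 × 148.50 = 6019 g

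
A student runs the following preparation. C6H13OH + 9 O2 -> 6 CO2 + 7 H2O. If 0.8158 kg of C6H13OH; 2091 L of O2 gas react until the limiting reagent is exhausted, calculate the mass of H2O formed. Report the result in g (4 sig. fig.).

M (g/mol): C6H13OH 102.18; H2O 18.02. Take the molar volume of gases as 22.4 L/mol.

1007 g

n(C6H13OH) = 0.8158×1000 / 102.18 = 7.984 mol
n(O2) = 2091 / 22.4 = 93.35 mol
n/ν for C6H13OH = 7.984/1 = 7.984
n/ν for O2 = 93.35/9 = 10.37
Smallest n/ν is C6H13OH → limiting reagent.
n(H2O) = (7/1) × 7.984 = 55.89 mol
mass = 55.89 × 18.02 = 1007 g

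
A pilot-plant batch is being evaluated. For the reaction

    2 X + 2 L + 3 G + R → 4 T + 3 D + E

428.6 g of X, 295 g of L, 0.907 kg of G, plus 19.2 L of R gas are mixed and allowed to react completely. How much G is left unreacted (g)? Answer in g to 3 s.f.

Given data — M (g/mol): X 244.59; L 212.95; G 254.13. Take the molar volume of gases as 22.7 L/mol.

379 g

n(X) = 428.6 / 244.59 = 1.752 mol
n(L) = 295.0 / 212.95 = 1.385 mol
n(G) = 0.9070×1000 / 254.13 = 3.569 mol
n(R) = 19.20 / 22.7 = 0.8458 mol
n/ν → X: 0.8760, L: 0.6925, G: 1.190, R: 0.8458; L is limiting.
G consumed = (3/2) × 1.385 = 2.078 mol
G remaining = 3.569 − 2.078 = 1.491 mol
mass = 1.491 × 254.13 = 378.9 g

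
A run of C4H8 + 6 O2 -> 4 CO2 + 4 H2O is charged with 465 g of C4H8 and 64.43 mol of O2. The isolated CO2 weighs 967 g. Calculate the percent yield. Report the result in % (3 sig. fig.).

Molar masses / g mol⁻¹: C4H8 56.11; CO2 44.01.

n(C4H8) = 465.0 / 56.11 = 8.287 mol
n(O2) = 64.43 mol
n/ν → C4H8: 8.287, O2: 10.74; C4H8 is limiting.
theoretical n(CO2) = (4/1) × 8.287 = 33.15 mol → 1459 g
% yield = 967 / 1459 × 100 = 66.28 %

66.3 %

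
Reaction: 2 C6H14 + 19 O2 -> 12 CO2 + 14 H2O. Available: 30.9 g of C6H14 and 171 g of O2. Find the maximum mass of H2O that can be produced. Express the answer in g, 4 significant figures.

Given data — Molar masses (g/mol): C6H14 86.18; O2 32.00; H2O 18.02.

45.23 g

n(C6H14) = 30.90 / 86.18 = 0.3586 mol
n(O2) = 171.0 / 32.00 = 5.344 mol
n/ν → C6H14: 0.1793, O2: 0.2813; C6H14 is limiting.
n(H2O) = (14/2) × 0.3586 = 2.510 mol
mass = 2.510 × 18.02 = 45.23 g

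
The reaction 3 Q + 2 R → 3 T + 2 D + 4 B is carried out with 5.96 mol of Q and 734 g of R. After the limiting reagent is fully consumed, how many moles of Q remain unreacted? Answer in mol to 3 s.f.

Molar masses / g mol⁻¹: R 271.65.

1.91 mol

n(Q) = 5.960 mol
n(R) = 734.0 / 271.65 = 2.702 mol
n/ν → Q: 1.987, R: 1.351; R is limiting.
Q consumed = (3/2) × 2.702 = 4.053 mol
Q remaining = 5.960 − 4.053 = 1.907 mol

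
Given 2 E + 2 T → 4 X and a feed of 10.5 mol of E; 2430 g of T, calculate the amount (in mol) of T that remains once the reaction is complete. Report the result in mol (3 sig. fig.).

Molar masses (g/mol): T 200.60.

1.61 mol

n(E) = 10.50 mol
n(T) = 2430 / 200.60 = 12.11 mol
n/ν → E: 5.250, T: 6.055; E is limiting.
T consumed = (2/2) × 10.50 = 10.50 mol
T remaining = 12.11 − 10.50 = 1.610 mol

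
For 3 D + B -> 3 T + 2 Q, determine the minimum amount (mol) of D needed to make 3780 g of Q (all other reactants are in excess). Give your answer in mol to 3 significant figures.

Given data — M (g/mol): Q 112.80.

n(Q) = 3780 / 112.80 = 33.51 mol
n(D) = (3/2) × 33.51 = 50.27 mol

50.3 mol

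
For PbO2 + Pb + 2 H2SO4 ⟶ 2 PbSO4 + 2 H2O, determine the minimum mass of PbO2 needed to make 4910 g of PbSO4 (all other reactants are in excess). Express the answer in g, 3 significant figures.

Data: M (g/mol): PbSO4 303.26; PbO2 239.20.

1940 g

n(PbSO4) = 4910 / 303.26 = 16.19 mol
n(PbO2) = (1/2) × 16.19 = 8.095 mol
mass = 8.095 × 239.20 = 1936 g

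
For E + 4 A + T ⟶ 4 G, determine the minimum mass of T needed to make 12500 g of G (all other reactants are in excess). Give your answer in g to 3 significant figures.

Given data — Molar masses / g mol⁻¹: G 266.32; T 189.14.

2220 g

n(G) = 12500 / 266.32 = 46.94 mol
n(T) = (1/4) × 46.94 = 11.74 mol
mass = 11.74 × 189.14 = 2221 g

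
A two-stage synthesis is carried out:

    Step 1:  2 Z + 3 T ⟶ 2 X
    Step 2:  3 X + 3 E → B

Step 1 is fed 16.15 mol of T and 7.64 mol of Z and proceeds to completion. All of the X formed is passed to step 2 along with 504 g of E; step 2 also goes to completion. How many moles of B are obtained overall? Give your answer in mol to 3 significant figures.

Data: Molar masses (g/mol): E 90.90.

Step 1:
n(T) = 16.15 mol
n(Z) = 7.640 mol
n/ν for T = 16.15/3 = 5.383
n/ν for Z = 7.640/2 = 3.820
Smallest n/ν is Z → limiting reagent.
n(X) produced = (2/2) × 7.640 = 7.640 mol
Step 2:
n(X) available = 7.640 mol
n(E) = 504.0 / 90.90 = 5.545 mol
n/ν for X = 7.640/3 = 2.547
n/ν for E = 5.545/3 = 1.848
Smallest n/ν is E → limiting reagent.
n(B) = (1/3) × 5.545 = 1.848 mol

1.85 mol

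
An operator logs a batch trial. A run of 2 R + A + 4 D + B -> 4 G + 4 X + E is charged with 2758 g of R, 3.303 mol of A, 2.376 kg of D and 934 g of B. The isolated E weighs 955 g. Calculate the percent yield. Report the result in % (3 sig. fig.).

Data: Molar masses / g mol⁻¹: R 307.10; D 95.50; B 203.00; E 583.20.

n(R) = 2758 / 307.10 = 8.981 mol
n(A) = 3.303 mol
n(D) = 2.376×1000 / 95.50 = 24.88 mol
n(B) = 934.0 / 203.00 = 4.601 mol
n/ν for R = 8.981/2 = 4.491
n/ν for A = 3.303/1 = 3.303
n/ν for D = 24.88/4 = 6.220
n/ν for B = 4.601/1 = 4.601
Smallest n/ν is A → limiting reagent.
theoretical n(E) = (1/1) × 3.303 = 3.303 mol → 1926 g
% yield = 955 / 1926 × 100 = 49.58 %

49.6 %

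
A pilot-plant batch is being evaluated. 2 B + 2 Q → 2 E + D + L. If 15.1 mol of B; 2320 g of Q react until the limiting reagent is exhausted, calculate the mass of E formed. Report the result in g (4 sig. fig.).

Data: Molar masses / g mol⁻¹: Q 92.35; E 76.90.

1161 g

n(B) = 15.10 mol
n(Q) = 2320 / 92.35 = 25.12 mol
n/ν for B = 15.10/2 = 7.550
n/ν for Q = 25.12/2 = 12.56
Smallest n/ν is B → limiting reagent.
n(E) = (2/2) × 15.10 = 15.10 mol
mass = 15.10 × 76.90 = 1161 g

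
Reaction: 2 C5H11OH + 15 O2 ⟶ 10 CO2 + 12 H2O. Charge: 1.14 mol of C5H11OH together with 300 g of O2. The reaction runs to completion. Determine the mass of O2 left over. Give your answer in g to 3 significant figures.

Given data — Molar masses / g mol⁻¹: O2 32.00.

26.4 g

n(C5H11OH) = 1.140 mol
n(O2) = 300.0 / 32.00 = 9.375 mol
n/ν for C5H11OH = 1.140/2 = 0.5700
n/ν for O2 = 9.375/15 = 0.6250
Smallest n/ν is C5H11OH → limiting reagent.
O2 consumed = (15/2) × 1.140 = 8.550 mol
O2 remaining = 9.375 − 8.550 = 0.8250 mol
mass = 0.8250 × 32.00 = 26.40 g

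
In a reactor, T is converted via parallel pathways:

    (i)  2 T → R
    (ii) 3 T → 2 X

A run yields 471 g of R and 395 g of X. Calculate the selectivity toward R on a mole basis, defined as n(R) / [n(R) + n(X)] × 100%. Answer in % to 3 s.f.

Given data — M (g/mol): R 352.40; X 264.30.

n(R) = 471 / 352.40 = 1.337 mol
n(X) = 395 / 264.30 = 1.495 mol
selectivity = 1.337/(1.337+1.495) × 100 = 47.21 %

47.2 %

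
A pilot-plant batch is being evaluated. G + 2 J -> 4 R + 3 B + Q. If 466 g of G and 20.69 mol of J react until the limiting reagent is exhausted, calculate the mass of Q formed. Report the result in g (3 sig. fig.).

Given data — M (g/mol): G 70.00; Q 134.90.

898 g

n(G) = 466.0 / 70.00 = 6.657 mol
n(J) = 20.69 mol
n/ν for G = 6.657/1 = 6.657
n/ν for J = 20.69/2 = 10.35
Smallest n/ν is G → limiting reagent.
n(Q) = (1/1) × 6.657 = 6.657 mol
mass = 6.657 × 134.90 = 898.0 g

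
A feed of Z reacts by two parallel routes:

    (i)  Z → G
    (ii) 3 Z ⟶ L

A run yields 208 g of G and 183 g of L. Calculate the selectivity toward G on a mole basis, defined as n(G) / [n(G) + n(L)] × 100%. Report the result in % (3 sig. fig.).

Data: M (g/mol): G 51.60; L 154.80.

77.3 %

n(G) = 208 / 51.60 = 4.031 mol
n(L) = 183 / 154.80 = 1.182 mol
selectivity = 4.031/(4.031+1.182) × 100 = 77.33 %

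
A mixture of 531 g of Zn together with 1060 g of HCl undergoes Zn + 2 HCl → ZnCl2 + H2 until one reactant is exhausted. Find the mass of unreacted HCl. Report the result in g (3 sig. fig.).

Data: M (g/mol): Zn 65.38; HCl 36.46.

468 g

n(Zn) = 531.0 / 65.38 = 8.122 mol
n(HCl) = 1060 / 36.46 = 29.07 mol
n/ν → Zn: 8.122, HCl: 14.54; Zn is limiting.
HCl consumed = (2/1) × 8.122 = 16.24 mol
HCl remaining = 29.07 − 16.24 = 12.83 mol
mass = 12.83 × 36.46 = 467.8 g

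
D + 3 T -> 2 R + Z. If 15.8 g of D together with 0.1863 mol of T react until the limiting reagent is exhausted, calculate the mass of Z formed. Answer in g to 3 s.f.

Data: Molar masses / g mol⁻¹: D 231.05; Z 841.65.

52.3 g

n(D) = 15.80 / 231.05 = 0.06838 mol
n(T) = 0.1863 mol
n/ν for D = 0.06838/1 = 0.06838
n/ν for T = 0.1863/3 = 0.06210
Smallest n/ν is T → limiting reagent.
n(Z) = (1/3) × 0.1863 = 0.06210 mol
mass = 0.06210 × 841.65 = 52.27 g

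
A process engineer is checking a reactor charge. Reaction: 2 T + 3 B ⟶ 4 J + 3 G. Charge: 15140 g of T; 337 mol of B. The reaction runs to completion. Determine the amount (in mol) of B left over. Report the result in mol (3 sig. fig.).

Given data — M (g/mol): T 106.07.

123 mol

n(T) = 15140 / 106.07 = 142.7 mol
n(B) = 337.0 mol
n/ν for T = 142.7/2 = 71.35
n/ν for B = 337.0/3 = 112.3
Smallest n/ν is T → limiting reagent.
B consumed = (3/2) × 142.7 = 214.1 mol
B remaining = 337.0 − 214.1 = 122.9 mol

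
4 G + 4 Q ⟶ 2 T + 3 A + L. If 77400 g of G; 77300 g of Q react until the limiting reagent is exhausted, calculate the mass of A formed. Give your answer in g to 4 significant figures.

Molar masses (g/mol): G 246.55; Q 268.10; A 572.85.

n(G) = 77400 / 246.55 = 313.9 mol
n(Q) = 77300 / 268.10 = 288.3 mol
n/ν for G = 313.9/4 = 78.48
n/ν for Q = 288.3/4 = 72.08
Smallest n/ν is Q → limiting reagent.
n(A) = (3/4) × 288.3 = 216.2 mol
mass = 216.2 × 572.85 = 123900 g

123900 g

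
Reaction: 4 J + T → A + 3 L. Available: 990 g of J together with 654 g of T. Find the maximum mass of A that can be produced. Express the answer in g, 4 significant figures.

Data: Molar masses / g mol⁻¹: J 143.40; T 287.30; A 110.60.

190.9 g

n(J) = 990.0 / 143.40 = 6.904 mol
n(T) = 654.0 / 287.30 = 2.276 mol
n/ν → J: 1.726, T: 2.276; J is limiting.
n(A) = (1/4) × 6.904 = 1.726 mol
mass = 1.726 × 110.60 = 190.9 g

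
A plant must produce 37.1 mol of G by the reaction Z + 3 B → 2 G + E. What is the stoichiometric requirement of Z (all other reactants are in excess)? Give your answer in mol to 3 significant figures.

18.6 mol

n(G) = 37.10 mol
n(Z) = (1/2) × 37.10 = 18.55 mol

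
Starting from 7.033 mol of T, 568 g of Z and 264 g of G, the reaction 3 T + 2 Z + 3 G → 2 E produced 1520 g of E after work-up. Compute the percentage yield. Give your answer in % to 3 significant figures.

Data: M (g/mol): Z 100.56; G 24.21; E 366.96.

n(T) = 7.033 mol
n(Z) = 568.0 / 100.56 = 5.648 mol
n(G) = 264.0 / 24.21 = 10.90 mol
n/ν → T: 2.344, Z: 2.824, G: 3.633; T is limiting.
theoretical n(E) = (2/3) × 7.033 = 4.689 mol → 1721 g
% yield = 1520 / 1721 × 100 = 88.32 %

88.3 %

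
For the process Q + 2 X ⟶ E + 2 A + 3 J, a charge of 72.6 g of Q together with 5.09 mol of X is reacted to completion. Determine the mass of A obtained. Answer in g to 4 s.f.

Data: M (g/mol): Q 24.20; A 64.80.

329.8 g

n(Q) = 72.60 / 24.20 = 3.000 mol
n(X) = 5.090 mol
n/ν → Q: 3.000, X: 2.545; X is limiting.
n(A) = (2/2) × 5.090 = 5.090 mol
mass = 5.090 × 64.80 = 329.8 g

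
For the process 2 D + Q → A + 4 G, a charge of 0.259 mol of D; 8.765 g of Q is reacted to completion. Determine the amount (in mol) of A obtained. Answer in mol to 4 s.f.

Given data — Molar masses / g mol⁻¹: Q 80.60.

n(D) = 0.2590 mol
n(Q) = 8.765 / 80.60 = 0.1087 mol
n/ν for D = 0.2590/2 = 0.1295
n/ν for Q = 0.1087/1 = 0.1087
Smallest n/ν is Q → limiting reagent.
n(A) = (1/1) × 0.1087 = 0.1087 mol

0.1087 mol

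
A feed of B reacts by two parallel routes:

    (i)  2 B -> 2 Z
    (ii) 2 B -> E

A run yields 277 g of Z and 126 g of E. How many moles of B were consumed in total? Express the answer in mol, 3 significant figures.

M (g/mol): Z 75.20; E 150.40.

n(Z) = 277 / 75.20 = 3.684 mol
n(E) = 126 / 150.40 = 0.8378 mol
n(B) via (i) = (2/2)×3.684 = 3.684 mol
n(B) via (ii) = (2/1)×0.8378 = 1.676 mol
total n(B) = 3.684 + 1.676 = 5.360 mol

5.36 mol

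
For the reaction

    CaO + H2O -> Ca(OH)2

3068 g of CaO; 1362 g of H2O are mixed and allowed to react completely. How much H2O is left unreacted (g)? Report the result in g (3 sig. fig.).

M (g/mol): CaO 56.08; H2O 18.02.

n(CaO) = 3068 / 56.08 = 54.71 mol
n(H2O) = 1362 / 18.02 = 75.58 mol
n/ν for CaO = 54.71/1 = 54.71
n/ν for H2O = 75.58/1 = 75.58
Smallest n/ν is CaO → limiting reagent.
H2O consumed = (1/1) × 54.71 = 54.71 mol
H2O remaining = 75.58 − 54.71 = 20.87 mol
mass = 20.87 × 18.02 = 376.1 g

376 g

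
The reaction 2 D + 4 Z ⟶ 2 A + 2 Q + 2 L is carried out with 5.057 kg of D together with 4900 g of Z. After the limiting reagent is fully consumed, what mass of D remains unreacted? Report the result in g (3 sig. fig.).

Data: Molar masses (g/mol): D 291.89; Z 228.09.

n(D) = 5.057×1000 / 291.89 = 17.33 mol
n(Z) = 4900 / 228.09 = 21.48 mol
n/ν for D = 17.33/2 = 8.665
n/ν for Z = 21.48/4 = 5.370
Smallest n/ν is Z → limiting reagent.
D consumed = (2/4) × 21.48 = 10.74 mol
D remaining = 17.33 − 10.74 = 6.590 mol
mass = 6.590 × 291.89 = 1924 g

1920 g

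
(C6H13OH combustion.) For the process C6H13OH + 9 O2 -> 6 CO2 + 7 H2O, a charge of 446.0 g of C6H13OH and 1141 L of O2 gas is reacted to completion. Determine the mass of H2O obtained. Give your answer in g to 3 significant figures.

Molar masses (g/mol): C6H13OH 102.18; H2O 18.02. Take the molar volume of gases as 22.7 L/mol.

551 g

n(C6H13OH) = 446.0 / 102.18 = 4.365 mol
n(O2) = 1141 / 22.7 = 50.26 mol
n/ν for C6H13OH = 4.365/1 = 4.365
n/ν for O2 = 50.26/9 = 5.584
Smallest n/ν is C6H13OH → limiting reagent.
n(H2O) = (7/1) × 4.365 = 30.56 mol
mass = 30.56 × 18.02 = 550.7 g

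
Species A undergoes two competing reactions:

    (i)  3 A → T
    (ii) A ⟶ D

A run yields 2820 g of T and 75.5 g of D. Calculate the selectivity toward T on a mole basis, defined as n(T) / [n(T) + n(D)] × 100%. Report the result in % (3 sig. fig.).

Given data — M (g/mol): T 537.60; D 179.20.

92.6 %

n(T) = 2820 / 537.60 = 5.246 mol
n(D) = 75.5 / 179.20 = 0.4213 mol
selectivity = 5.246/(5.246+0.4213) × 100 = 92.57 %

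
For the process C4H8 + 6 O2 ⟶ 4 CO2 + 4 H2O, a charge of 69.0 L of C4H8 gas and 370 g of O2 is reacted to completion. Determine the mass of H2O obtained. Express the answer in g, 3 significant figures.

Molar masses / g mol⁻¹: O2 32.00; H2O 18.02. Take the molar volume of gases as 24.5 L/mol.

139 g

n(C4H8) = 69.00 / 24.5 = 2.816 mol
n(O2) = 370.0 / 32.00 = 11.56 mol
n/ν for C4H8 = 2.816/1 = 2.816
n/ν for O2 = 11.56/6 = 1.927
Smallest n/ν is O2 → limiting reagent.
n(H2O) = (4/6) × 11.56 = 7.707 mol
mass = 7.707 × 18.02 = 138.9 g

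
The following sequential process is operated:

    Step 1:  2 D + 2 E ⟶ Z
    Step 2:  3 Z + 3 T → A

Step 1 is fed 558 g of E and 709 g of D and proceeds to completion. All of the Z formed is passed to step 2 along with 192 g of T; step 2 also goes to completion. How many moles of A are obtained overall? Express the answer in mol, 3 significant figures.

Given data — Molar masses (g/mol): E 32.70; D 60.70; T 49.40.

Step 1:
n(E) = 558.0 / 32.70 = 17.06 mol
n(D) = 709.0 / 60.70 = 11.68 mol
n/ν for E = 17.06/2 = 8.530
n/ν for D = 11.68/2 = 5.840
Smallest n/ν is D → limiting reagent.
n(Z) produced = (1/2) × 11.68 = 5.840 mol
Step 2:
n(Z) available = 5.840 mol
n(T) = 192.0 / 49.40 = 3.887 mol
n/ν for Z = 5.840/3 = 1.947
n/ν for T = 3.887/3 = 1.296
Smallest n/ν is T → limiting reagent.
n(A) = (1/3) × 3.887 = 1.296 mol

1.30 mol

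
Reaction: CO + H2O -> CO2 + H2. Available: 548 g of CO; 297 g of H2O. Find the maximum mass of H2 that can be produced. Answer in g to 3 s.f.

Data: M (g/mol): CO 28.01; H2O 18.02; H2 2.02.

33.3 g

n(CO) = 548.0 / 28.01 = 19.56 mol
n(H2O) = 297.0 / 18.02 = 16.48 mol
n/ν for CO = 19.56/1 = 19.56
n/ν for H2O = 16.48/1 = 16.48
Smallest n/ν is H2O → limiting reagent.
n(H2) = (1/1) × 16.48 = 16.48 mol
mass = 16.48 × 2.02 = 33.29 g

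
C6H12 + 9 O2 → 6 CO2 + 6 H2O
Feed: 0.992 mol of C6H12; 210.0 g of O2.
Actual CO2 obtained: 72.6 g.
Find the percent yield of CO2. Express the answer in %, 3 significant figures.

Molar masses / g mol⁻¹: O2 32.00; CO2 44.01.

37.7 %

n(C6H12) = 0.9920 mol
n(O2) = 210.0 / 32.00 = 6.563 mol
n/ν for C6H12 = 0.9920/1 = 0.9920
n/ν for O2 = 6.563/9 = 0.7292
Smallest n/ν is O2 → limiting reagent.
theoretical n(CO2) = (6/9) × 6.563 = 4.375 mol → 192.5 g
% yield = 72.6 / 192.5 × 100 = 37.71 %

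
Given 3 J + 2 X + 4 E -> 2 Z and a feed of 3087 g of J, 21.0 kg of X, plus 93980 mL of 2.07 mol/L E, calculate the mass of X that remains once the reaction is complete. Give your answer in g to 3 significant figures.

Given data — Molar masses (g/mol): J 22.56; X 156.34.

6740 g

n(J) = 3087 / 22.56 = 136.8 mol
n(X) = 21.00×1000 / 156.34 = 134.3 mol
n(E) = 2.07 × 93980/1000 = 194.5 mol
n/ν for J = 136.8/3 = 45.60
n/ν for X = 134.3/2 = 67.15
n/ν for E = 194.5/4 = 48.63
Smallest n/ν is J → limiting reagent.
X consumed = (2/3) × 136.8 = 91.20 mol
X remaining = 134.3 − 91.20 = 43.10 mol
mass = 43.10 × 156.34 = 6738 g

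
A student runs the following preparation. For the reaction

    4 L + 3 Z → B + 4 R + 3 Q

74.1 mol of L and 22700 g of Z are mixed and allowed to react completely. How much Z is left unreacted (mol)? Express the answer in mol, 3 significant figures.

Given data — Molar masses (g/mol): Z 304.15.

19.1 mol

n(L) = 74.10 mol
n(Z) = 22700 / 304.15 = 74.63 mol
n/ν → L: 18.53, Z: 24.88; L is limiting.
Z consumed = (3/4) × 74.10 = 55.58 mol
Z remaining = 74.63 − 55.58 = 19.05 mol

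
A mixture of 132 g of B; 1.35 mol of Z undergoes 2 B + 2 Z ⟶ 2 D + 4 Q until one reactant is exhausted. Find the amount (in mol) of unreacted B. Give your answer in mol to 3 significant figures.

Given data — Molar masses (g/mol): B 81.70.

0.266 mol

n(B) = 132.0 / 81.70 = 1.616 mol
n(Z) = 1.350 mol
n/ν for B = 1.616/2 = 0.8080
n/ν for Z = 1.350/2 = 0.6750
Smallest n/ν is Z → limiting reagent.
B consumed = (2/2) × 1.350 = 1.350 mol
B remaining = 1.616 − 1.350 = 0.2660 mol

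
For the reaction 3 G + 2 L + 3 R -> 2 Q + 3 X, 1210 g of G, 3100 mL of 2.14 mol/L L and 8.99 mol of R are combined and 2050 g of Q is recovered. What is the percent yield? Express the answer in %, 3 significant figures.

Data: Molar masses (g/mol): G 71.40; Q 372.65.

91.8 %

n(G) = 1210 / 71.40 = 16.95 mol
n(L) = 2.14 × 3100/1000 = 6.634 mol
n(R) = 8.990 mol
n/ν → G: 5.650, L: 3.317, R: 2.997; R is limiting.
theoretical n(Q) = (2/3) × 8.990 = 5.993 mol → 2233 g
% yield = 2050 / 2233 × 100 = 91.80 %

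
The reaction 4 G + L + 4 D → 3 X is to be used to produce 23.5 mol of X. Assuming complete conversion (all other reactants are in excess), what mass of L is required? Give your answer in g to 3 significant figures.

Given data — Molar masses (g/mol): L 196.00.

n(X) = 23.50 mol
n(L) = (1/3) × 23.50 = 7.833 mol
mass = 7.833 × 196.00 = 1535 g

1540 g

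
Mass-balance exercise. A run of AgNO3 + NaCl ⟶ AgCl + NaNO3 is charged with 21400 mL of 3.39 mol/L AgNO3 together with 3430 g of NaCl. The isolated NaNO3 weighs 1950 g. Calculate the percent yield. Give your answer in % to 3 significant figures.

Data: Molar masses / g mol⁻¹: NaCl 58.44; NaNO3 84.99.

39.1 %

n(AgNO3) = 3.39 × 21400/1000 = 72.55 mol
n(NaCl) = 3430 / 58.44 = 58.69 mol
n/ν for AgNO3 = 72.55/1 = 72.55
n/ν for NaCl = 58.69/1 = 58.69
Smallest n/ν is NaCl → limiting reagent.
theoretical n(NaNO3) = (1/1) × 58.69 = 58.69 mol → 4988 g
% yield = 1950 / 4988 × 100 = 39.09 %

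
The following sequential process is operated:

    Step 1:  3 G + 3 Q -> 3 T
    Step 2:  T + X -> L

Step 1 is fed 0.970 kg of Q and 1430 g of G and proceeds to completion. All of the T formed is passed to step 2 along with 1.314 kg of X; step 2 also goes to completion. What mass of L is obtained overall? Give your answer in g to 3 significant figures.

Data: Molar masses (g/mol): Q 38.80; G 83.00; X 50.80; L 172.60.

Step 1:
n(Q) = 0.9700×1000 / 38.80 = 25.00 mol
n(G) = 1430 / 83.00 = 17.23 mol
n/ν for Q = 25.00/3 = 8.333
n/ν for G = 17.23/3 = 5.743
Smallest n/ν is G → limiting reagent.
n(T) produced = (3/3) × 17.23 = 17.23 mol
Step 2:
n(T) available = 17.23 mol
n(X) = 1.314×1000 / 50.80 = 25.87 mol
n/ν for T = 17.23/1 = 17.23
n/ν for X = 25.87/1 = 25.87
Smallest n/ν is T → limiting reagent.
n(L) = (1/1) × 17.23 = 17.23 mol
mass = 17.23 × 172.60 = 2974 g

2970 g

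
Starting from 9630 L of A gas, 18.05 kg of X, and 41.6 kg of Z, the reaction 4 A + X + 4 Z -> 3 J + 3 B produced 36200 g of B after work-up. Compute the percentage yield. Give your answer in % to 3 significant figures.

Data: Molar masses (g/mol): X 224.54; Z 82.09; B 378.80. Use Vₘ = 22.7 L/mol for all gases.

n(A) = 9630 / 22.7 = 424.2 mol
n(X) = 18.05×1000 / 224.54 = 80.39 mol
n(Z) = 41.60×1000 / 82.09 = 506.8 mol
n/ν for A = 424.2/4 = 106.1
n/ν for X = 80.39/1 = 80.39
n/ν for Z = 506.8/4 = 126.7
Smallest n/ν is X → limiting reagent.
theoretical n(B) = (3/1) × 80.39 = 241.2 mol → 91370 g
% yield = 36200 / 91370 × 100 = 39.62 %

39.6 %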